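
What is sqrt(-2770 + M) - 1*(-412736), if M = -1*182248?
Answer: 412736 + I*sqrt(185018) ≈ 4.1274e+5 + 430.14*I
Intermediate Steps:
M = -182248
sqrt(-2770 + M) - 1*(-412736) = sqrt(-2770 - 182248) - 1*(-412736) = sqrt(-185018) + 412736 = I*sqrt(185018) + 412736 = 412736 + I*sqrt(185018)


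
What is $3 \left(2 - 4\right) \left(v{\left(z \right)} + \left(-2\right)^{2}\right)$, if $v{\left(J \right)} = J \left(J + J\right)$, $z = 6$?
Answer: $-456$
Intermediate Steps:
$v{\left(J \right)} = 2 J^{2}$ ($v{\left(J \right)} = J 2 J = 2 J^{2}$)
$3 \left(2 - 4\right) \left(v{\left(z \right)} + \left(-2\right)^{2}\right) = 3 \left(2 - 4\right) \left(2 \cdot 6^{2} + \left(-2\right)^{2}\right) = 3 \left(-2\right) \left(2 \cdot 36 + 4\right) = - 6 \left(72 + 4\right) = \left(-6\right) 76 = -456$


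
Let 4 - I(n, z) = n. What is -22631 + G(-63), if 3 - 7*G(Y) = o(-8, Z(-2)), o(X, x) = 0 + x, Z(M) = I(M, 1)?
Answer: -158420/7 ≈ -22631.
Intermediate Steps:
I(n, z) = 4 - n
Z(M) = 4 - M
o(X, x) = x
G(Y) = -3/7 (G(Y) = 3/7 - (4 - 1*(-2))/7 = 3/7 - (4 + 2)/7 = 3/7 - ⅐*6 = 3/7 - 6/7 = -3/7)
-22631 + G(-63) = -22631 - 3/7 = -158420/7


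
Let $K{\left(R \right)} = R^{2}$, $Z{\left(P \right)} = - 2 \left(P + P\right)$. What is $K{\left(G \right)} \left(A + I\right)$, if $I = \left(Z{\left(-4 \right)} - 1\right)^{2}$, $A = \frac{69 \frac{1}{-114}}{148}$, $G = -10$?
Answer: $\frac{31634425}{1406} \approx 22500.0$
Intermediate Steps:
$Z{\left(P \right)} = - 4 P$ ($Z{\left(P \right)} = - 2 \cdot 2 P = - 4 P$)
$A = - \frac{23}{5624}$ ($A = 69 \left(- \frac{1}{114}\right) \frac{1}{148} = \left(- \frac{23}{38}\right) \frac{1}{148} = - \frac{23}{5624} \approx -0.0040896$)
$I = 225$ ($I = \left(\left(-4\right) \left(-4\right) - 1\right)^{2} = \left(16 - 1\right)^{2} = 15^{2} = 225$)
$K{\left(G \right)} \left(A + I\right) = \left(-10\right)^{2} \left(- \frac{23}{5624} + 225\right) = 100 \cdot \frac{1265377}{5624} = \frac{31634425}{1406}$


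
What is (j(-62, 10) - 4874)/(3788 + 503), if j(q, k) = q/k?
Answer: -24401/21455 ≈ -1.1373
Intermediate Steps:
(j(-62, 10) - 4874)/(3788 + 503) = (-62/10 - 4874)/(3788 + 503) = (-62*1/10 - 4874)/4291 = (-31/5 - 4874)*(1/4291) = -24401/5*1/4291 = -24401/21455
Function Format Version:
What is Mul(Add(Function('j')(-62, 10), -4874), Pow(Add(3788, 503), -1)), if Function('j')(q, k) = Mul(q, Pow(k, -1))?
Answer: Rational(-24401, 21455) ≈ -1.1373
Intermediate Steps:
Mul(Add(Function('j')(-62, 10), -4874), Pow(Add(3788, 503), -1)) = Mul(Add(Mul(-62, Pow(10, -1)), -4874), Pow(Add(3788, 503), -1)) = Mul(Add(Mul(-62, Rational(1, 10)), -4874), Pow(4291, -1)) = Mul(Add(Rational(-31, 5), -4874), Rational(1, 4291)) = Mul(Rational(-24401, 5), Rational(1, 4291)) = Rational(-24401, 21455)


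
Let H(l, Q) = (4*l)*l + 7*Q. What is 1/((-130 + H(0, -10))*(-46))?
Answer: 1/9200 ≈ 0.00010870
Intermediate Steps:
H(l, Q) = 4*l**2 + 7*Q
1/((-130 + H(0, -10))*(-46)) = 1/((-130 + (4*0**2 + 7*(-10)))*(-46)) = 1/((-130 + (4*0 - 70))*(-46)) = 1/((-130 + (0 - 70))*(-46)) = 1/((-130 - 70)*(-46)) = 1/(-200*(-46)) = 1/9200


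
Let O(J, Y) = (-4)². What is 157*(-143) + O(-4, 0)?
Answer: -22435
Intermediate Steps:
O(J, Y) = 16
157*(-143) + O(-4, 0) = 157*(-143) + 16 = -22451 + 16 = -22435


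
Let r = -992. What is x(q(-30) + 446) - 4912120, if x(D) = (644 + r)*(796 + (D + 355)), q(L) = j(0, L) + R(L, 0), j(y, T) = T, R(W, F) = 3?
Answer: -5458480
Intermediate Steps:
q(L) = 3 + L (q(L) = L + 3 = 3 + L)
x(D) = -400548 - 348*D (x(D) = (644 - 992)*(796 + (D + 355)) = -348*(796 + (355 + D)) = -348*(1151 + D) = -400548 - 348*D)
x(q(-30) + 446) - 4912120 = (-400548 - 348*((3 - 30) + 446)) - 4912120 = (-400548 - 348*(-27 + 446)) - 4912120 = (-400548 - 348*419) - 4912120 = (-400548 - 145812) - 4912120 = -546360 - 4912120 = -5458480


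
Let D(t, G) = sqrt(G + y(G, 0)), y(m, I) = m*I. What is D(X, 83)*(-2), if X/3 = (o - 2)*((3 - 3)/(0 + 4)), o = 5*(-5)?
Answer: -2*sqrt(83) ≈ -18.221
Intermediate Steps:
o = -25
X = 0 (X = 3*((-25 - 2)*((3 - 3)/(0 + 4))) = 3*(-0/4) = 3*(-27*0) = 3*0 = 0)
y(m, I) = I*m
D(t, G) = sqrt(G) (D(t, G) = sqrt(G + 0*G) = sqrt(G + 0) = sqrt(G))
D(X, 83)*(-2) = sqrt(83)*(-2) = -2*sqrt(83)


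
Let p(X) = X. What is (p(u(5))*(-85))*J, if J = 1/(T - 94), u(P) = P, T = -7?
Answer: 425/101 ≈ 4.2079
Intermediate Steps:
J = -1/101 (J = 1/(-7 - 94) = 1/(-101) = -1/101 ≈ -0.0099010)
(p(u(5))*(-85))*J = (5*(-85))*(-1/101) = -425*(-1/101) = 425/101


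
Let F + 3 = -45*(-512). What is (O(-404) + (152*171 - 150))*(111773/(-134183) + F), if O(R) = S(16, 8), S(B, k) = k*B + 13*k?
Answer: 80596350535852/134183 ≈ 6.0064e+8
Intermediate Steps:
F = 23037 (F = -3 - 45*(-512) = -3 + 23040 = 23037)
S(B, k) = 13*k + B*k (S(B, k) = B*k + 13*k = 13*k + B*k)
O(R) = 232 (O(R) = 8*(13 + 16) = 8*29 = 232)
(O(-404) + (152*171 - 150))*(111773/(-134183) + F) = (232 + (152*171 - 150))*(111773/(-134183) + 23037) = (232 + (25992 - 150))*(111773*(-1/134183) + 23037) = (232 + 25842)*(-111773/134183 + 23037) = 26074*(3091061998/134183) = 80596350535852/134183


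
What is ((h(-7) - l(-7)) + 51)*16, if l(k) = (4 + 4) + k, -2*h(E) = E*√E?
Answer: 800 + 56*I*√7 ≈ 800.0 + 148.16*I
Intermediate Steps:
h(E) = -E^(3/2)/2 (h(E) = -E*√E/2 = -E^(3/2)/2)
l(k) = 8 + k
((h(-7) - l(-7)) + 51)*16 = ((-(-7)*I*√7/2 - (8 - 7)) + 51)*16 = ((-(-7)*I*√7/2 - 1*1) + 51)*16 = ((7*I*√7/2 - 1) + 51)*16 = ((-1 + 7*I*√7/2) + 51)*16 = (50 + 7*I*√7/2)*16 = 800 + 56*I*√7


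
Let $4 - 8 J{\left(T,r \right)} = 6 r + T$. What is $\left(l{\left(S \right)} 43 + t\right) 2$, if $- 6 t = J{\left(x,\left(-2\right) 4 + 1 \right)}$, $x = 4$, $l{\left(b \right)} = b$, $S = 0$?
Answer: $- \frac{7}{4} \approx -1.75$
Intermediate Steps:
$J{\left(T,r \right)} = \frac{1}{2} - \frac{3 r}{4} - \frac{T}{8}$ ($J{\left(T,r \right)} = \frac{1}{2} - \frac{6 r + T}{8} = \frac{1}{2} - \frac{T + 6 r}{8} = \frac{1}{2} - \left(\frac{T}{8} + \frac{3 r}{4}\right) = \frac{1}{2} - \frac{3 r}{4} - \frac{T}{8}$)
$t = - \frac{7}{8}$ ($t = - \frac{\frac{1}{2} - \frac{3 \left(\left(-2\right) 4 + 1\right)}{4} - \frac{1}{2}}{6} = - \frac{\frac{1}{2} - \frac{3 \left(-8 + 1\right)}{4} - \frac{1}{2}}{6} = - \frac{\frac{1}{2} - - \frac{21}{4} - \frac{1}{2}}{6} = - \frac{\frac{1}{2} + \frac{21}{4} - \frac{1}{2}}{6} = \left(- \frac{1}{6}\right) \frac{21}{4} = - \frac{7}{8} \approx -0.875$)
$\left(l{\left(S \right)} 43 + t\right) 2 = \left(0 \cdot 43 - \frac{7}{8}\right) 2 = \left(0 - \frac{7}{8}\right) 2 = \left(- \frac{7}{8}\right) 2 = - \frac{7}{4}$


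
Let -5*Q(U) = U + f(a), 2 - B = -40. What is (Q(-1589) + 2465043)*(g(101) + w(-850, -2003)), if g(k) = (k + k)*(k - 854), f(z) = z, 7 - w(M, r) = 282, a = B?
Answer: -1878364320322/5 ≈ -3.7567e+11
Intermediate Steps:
B = 42 (B = 2 - 1*(-40) = 2 + 40 = 42)
a = 42
w(M, r) = -275 (w(M, r) = 7 - 1*282 = 7 - 282 = -275)
Q(U) = -42/5 - U/5 (Q(U) = -(U + 42)/5 = -(42 + U)/5 = -42/5 - U/5)
g(k) = 2*k*(-854 + k) (g(k) = (2*k)*(-854 + k) = 2*k*(-854 + k))
(Q(-1589) + 2465043)*(g(101) + w(-850, -2003)) = ((-42/5 - ⅕*(-1589)) + 2465043)*(2*101*(-854 + 101) - 275) = ((-42/5 + 1589/5) + 2465043)*(2*101*(-753) - 275) = (1547/5 + 2465043)*(-152106 - 275) = (12326762/5)*(-152381) = -1878364320322/5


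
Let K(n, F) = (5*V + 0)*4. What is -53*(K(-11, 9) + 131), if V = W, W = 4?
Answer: -11183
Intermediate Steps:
V = 4
K(n, F) = 80 (K(n, F) = (5*4 + 0)*4 = (20 + 0)*4 = 20*4 = 80)
-53*(K(-11, 9) + 131) = -53*(80 + 131) = -53*211 = -11183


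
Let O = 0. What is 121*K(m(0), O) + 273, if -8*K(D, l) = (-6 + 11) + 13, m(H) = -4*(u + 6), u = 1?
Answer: 3/4 ≈ 0.75000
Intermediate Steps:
m(H) = -28 (m(H) = -4*(1 + 6) = -4*7 = -28)
K(D, l) = -9/4 (K(D, l) = -((-6 + 11) + 13)/8 = -(5 + 13)/8 = -1/8*18 = -9/4)
121*K(m(0), O) + 273 = 121*(-9/4) + 273 = -1089/4 + 273 = 3/4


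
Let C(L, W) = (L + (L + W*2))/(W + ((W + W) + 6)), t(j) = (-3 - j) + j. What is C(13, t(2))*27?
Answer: -180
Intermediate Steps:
t(j) = -3
C(L, W) = (2*L + 2*W)/(6 + 3*W) (C(L, W) = (L + (L + 2*W))/(W + (2*W + 6)) = (2*L + 2*W)/(W + (6 + 2*W)) = (2*L + 2*W)/(6 + 3*W))
C(13, t(2))*27 = (2*(13 - 3)/(3*(2 - 3)))*27 = ((⅔)*10/(-1))*27 = ((⅔)*(-1)*10)*27 = -20/3*27 = -180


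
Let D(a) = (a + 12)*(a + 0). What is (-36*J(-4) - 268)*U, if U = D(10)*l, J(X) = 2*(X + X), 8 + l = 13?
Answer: 338800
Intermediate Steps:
l = 5 (l = -8 + 13 = 5)
D(a) = a*(12 + a) (D(a) = (12 + a)*a = a*(12 + a))
J(X) = 4*X (J(X) = 2*(2*X) = 4*X)
U = 1100 (U = (10*(12 + 10))*5 = (10*22)*5 = 220*5 = 1100)
(-36*J(-4) - 268)*U = (-144*(-4) - 268)*1100 = (-36*(-16) - 268)*1100 = (576 - 268)*1100 = 308*1100 = 338800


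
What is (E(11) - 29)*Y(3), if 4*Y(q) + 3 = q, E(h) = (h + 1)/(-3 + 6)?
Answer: 0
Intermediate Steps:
E(h) = ⅓ + h/3 (E(h) = (1 + h)/3 = (1 + h)*(⅓) = ⅓ + h/3)
Y(q) = -¾ + q/4
(E(11) - 29)*Y(3) = ((⅓ + (⅓)*11) - 29)*(-¾ + (¼)*3) = ((⅓ + 11/3) - 29)*(-¾ + ¾) = (4 - 29)*0 = -25*0 = 0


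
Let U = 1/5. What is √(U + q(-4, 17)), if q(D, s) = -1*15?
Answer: I*√370/5 ≈ 3.8471*I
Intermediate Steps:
q(D, s) = -15
U = ⅕ ≈ 0.20000
√(U + q(-4, 17)) = √(⅕ - 15) = √(-74/5) = I*√370/5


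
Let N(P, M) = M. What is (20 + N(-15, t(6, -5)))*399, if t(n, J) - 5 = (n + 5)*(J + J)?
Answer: -33915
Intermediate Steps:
t(n, J) = 5 + 2*J*(5 + n) (t(n, J) = 5 + (n + 5)*(J + J) = 5 + (5 + n)*(2*J) = 5 + 2*J*(5 + n))
(20 + N(-15, t(6, -5)))*399 = (20 + (5 + 10*(-5) + 2*(-5)*6))*399 = (20 + (5 - 50 - 60))*399 = (20 - 105)*399 = -85*399 = -33915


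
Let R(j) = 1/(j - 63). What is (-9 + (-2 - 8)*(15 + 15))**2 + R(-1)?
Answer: 6110783/64 ≈ 95481.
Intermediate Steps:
R(j) = 1/(-63 + j)
(-9 + (-2 - 8)*(15 + 15))**2 + R(-1) = (-9 + (-2 - 8)*(15 + 15))**2 + 1/(-63 - 1) = (-9 - 10*30)**2 + 1/(-64) = (-9 - 300)**2 - 1/64 = (-309)**2 - 1/64 = 95481 - 1/64 = 6110783/64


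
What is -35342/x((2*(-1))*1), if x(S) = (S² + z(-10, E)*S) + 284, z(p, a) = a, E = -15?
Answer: -17671/159 ≈ -111.14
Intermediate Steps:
x(S) = 284 + S² - 15*S (x(S) = (S² - 15*S) + 284 = 284 + S² - 15*S)
-35342/x((2*(-1))*1) = -35342/(284 + ((2*(-1))*1)² - 15*2*(-1)) = -35342/(284 + (-2*1)² - (-30)) = -35342/(284 + (-2)² - 15*(-2)) = -35342/(284 + 4 + 30) = -35342/318 = -35342*1/318 = -17671/159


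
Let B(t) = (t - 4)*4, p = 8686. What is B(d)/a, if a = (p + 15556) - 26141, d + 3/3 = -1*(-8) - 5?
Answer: 8/1899 ≈ 0.0042127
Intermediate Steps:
d = 2 (d = -1 + (-1*(-8) - 5) = -1 + (8 - 5) = -1 + 3 = 2)
B(t) = -16 + 4*t (B(t) = (-4 + t)*4 = -16 + 4*t)
a = -1899 (a = (8686 + 15556) - 26141 = 24242 - 26141 = -1899)
B(d)/a = (-16 + 4*2)/(-1899) = (-16 + 8)*(-1/1899) = -8*(-1/1899) = 8/1899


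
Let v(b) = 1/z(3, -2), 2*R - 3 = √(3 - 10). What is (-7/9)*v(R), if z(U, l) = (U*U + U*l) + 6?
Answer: -7/81 ≈ -0.086420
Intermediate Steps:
z(U, l) = 6 + U² + U*l (z(U, l) = (U² + U*l) + 6 = 6 + U² + U*l)
R = 3/2 + I*√7/2 (R = 3/2 + √(3 - 10)/2 = 3/2 + √(-7)/2 = 3/2 + (I*√7)/2 = 3/2 + I*√7/2 ≈ 1.5 + 1.3229*I)
v(b) = ⅑ (v(b) = 1/(6 + 3² + 3*(-2)) = 1/(6 + 9 - 6) = 1/9 = ⅑)
(-7/9)*v(R) = -7/9*(⅑) = -7*⅑*(⅑) = -7/9*⅑ = -7/81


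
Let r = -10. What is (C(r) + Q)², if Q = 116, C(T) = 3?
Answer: 14161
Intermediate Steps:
(C(r) + Q)² = (3 + 116)² = 119² = 14161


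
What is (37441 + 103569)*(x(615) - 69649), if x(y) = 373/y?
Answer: -1207997755924/123 ≈ -9.8211e+9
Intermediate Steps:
(37441 + 103569)*(x(615) - 69649) = (37441 + 103569)*(373/615 - 69649) = 141010*(373*(1/615) - 69649) = 141010*(373/615 - 69649) = 141010*(-42833762/615) = -1207997755924/123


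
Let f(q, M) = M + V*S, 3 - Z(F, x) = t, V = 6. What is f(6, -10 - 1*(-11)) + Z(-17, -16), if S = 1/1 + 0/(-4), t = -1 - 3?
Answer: 14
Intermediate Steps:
t = -4
Z(F, x) = 7 (Z(F, x) = 3 - 1*(-4) = 3 + 4 = 7)
S = 1 (S = 1*1 + 0*(-1/4) = 1 + 0 = 1)
f(q, M) = 6 + M (f(q, M) = M + 6*1 = M + 6 = 6 + M)
f(6, -10 - 1*(-11)) + Z(-17, -16) = (6 + (-10 - 1*(-11))) + 7 = (6 + (-10 + 11)) + 7 = (6 + 1) + 7 = 7 + 7 = 14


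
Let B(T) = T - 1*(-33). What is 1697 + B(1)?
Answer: 1731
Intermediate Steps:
B(T) = 33 + T (B(T) = T + 33 = 33 + T)
1697 + B(1) = 1697 + (33 + 1) = 1697 + 34 = 1731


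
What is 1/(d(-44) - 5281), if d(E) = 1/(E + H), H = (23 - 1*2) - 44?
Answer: -67/353828 ≈ -0.00018936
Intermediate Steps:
H = -23 (H = (23 - 2) - 44 = 21 - 44 = -23)
d(E) = 1/(-23 + E) (d(E) = 1/(E - 23) = 1/(-23 + E))
1/(d(-44) - 5281) = 1/(1/(-23 - 44) - 5281) = 1/(1/(-67) - 5281) = 1/(-1/67 - 5281) = 1/(-353828/67) = -67/353828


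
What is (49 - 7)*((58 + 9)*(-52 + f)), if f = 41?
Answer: -30954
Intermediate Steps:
(49 - 7)*((58 + 9)*(-52 + f)) = (49 - 7)*((58 + 9)*(-52 + 41)) = 42*(67*(-11)) = 42*(-737) = -30954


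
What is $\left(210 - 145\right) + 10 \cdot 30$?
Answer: $365$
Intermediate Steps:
$\left(210 - 145\right) + 10 \cdot 30 = \left(210 - 145\right) + 300 = 65 + 300 = 365$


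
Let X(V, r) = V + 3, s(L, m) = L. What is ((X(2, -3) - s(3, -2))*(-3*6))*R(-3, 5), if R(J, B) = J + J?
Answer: 216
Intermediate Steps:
R(J, B) = 2*J
X(V, r) = 3 + V
((X(2, -3) - s(3, -2))*(-3*6))*R(-3, 5) = (((3 + 2) - 1*3)*(-3*6))*(2*(-3)) = ((5 - 3)*(-18))*(-6) = (2*(-18))*(-6) = -36*(-6) = 216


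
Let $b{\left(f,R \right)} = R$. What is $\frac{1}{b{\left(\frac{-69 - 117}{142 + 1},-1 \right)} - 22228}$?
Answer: $- \frac{1}{22229} \approx -4.4986 \cdot 10^{-5}$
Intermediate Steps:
$\frac{1}{b{\left(\frac{-69 - 117}{142 + 1},-1 \right)} - 22228} = \frac{1}{-1 - 22228} = \frac{1}{-22229} = - \frac{1}{22229}$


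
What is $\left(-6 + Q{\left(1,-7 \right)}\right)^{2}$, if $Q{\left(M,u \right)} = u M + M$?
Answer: $144$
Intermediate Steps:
$Q{\left(M,u \right)} = M + M u$ ($Q{\left(M,u \right)} = M u + M = M + M u$)
$\left(-6 + Q{\left(1,-7 \right)}\right)^{2} = \left(-6 + 1 \left(1 - 7\right)\right)^{2} = \left(-6 + 1 \left(-6\right)\right)^{2} = \left(-6 - 6\right)^{2} = \left(-12\right)^{2} = 144$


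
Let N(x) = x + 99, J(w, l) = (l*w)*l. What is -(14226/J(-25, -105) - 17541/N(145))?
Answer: 1612736423/22417500 ≈ 71.941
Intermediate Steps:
J(w, l) = w*l²
N(x) = 99 + x
-(14226/J(-25, -105) - 17541/N(145)) = -(14226/((-25*(-105)²)) - 17541/(99 + 145)) = -(14226/((-25*11025)) - 17541/244) = -(14226/(-275625) - 17541*1/244) = -(14226*(-1/275625) - 17541/244) = -(-4742/91875 - 17541/244) = -1*(-1612736423/22417500) = 1612736423/22417500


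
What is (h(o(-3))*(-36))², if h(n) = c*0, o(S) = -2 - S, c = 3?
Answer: 0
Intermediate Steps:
h(n) = 0 (h(n) = 3*0 = 0)
(h(o(-3))*(-36))² = (0*(-36))² = 0² = 0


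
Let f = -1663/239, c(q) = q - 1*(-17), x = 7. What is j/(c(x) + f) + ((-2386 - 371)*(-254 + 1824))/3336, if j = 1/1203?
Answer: -3534802791001/2724299364 ≈ -1297.5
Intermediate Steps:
c(q) = 17 + q (c(q) = q + 17 = 17 + q)
j = 1/1203 ≈ 0.00083125
f = -1663/239 (f = -1663*1/239 = -1663/239 ≈ -6.9582)
j/(c(x) + f) + ((-2386 - 371)*(-254 + 1824))/3336 = 1/(1203*((17 + 7) - 1663/239)) + ((-2386 - 371)*(-254 + 1824))/3336 = 1/(1203*(24 - 1663/239)) - 2757*1570*(1/3336) = 1/(1203*(4073/239)) - 4328490*1/3336 = (1/1203)*(239/4073) - 721415/556 = 239/4899819 - 721415/556 = -3534802791001/2724299364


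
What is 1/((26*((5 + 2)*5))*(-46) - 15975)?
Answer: -1/57835 ≈ -1.7291e-5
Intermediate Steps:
1/((26*((5 + 2)*5))*(-46) - 15975) = 1/((26*(7*5))*(-46) - 15975) = 1/((26*35)*(-46) - 15975) = 1/(910*(-46) - 15975) = 1/(-41860 - 15975) = 1/(-57835) = -1/57835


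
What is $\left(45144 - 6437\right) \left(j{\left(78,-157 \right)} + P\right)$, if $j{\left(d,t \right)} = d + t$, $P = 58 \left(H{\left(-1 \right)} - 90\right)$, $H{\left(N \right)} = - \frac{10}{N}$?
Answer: $-182658333$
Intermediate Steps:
$P = -4640$ ($P = 58 \left(- \frac{10}{-1} - 90\right) = 58 \left(\left(-10\right) \left(-1\right) - 90\right) = 58 \left(10 - 90\right) = 58 \left(-80\right) = -4640$)
$\left(45144 - 6437\right) \left(j{\left(78,-157 \right)} + P\right) = \left(45144 - 6437\right) \left(\left(78 - 157\right) - 4640\right) = 38707 \left(-79 - 4640\right) = 38707 \left(-4719\right) = -182658333$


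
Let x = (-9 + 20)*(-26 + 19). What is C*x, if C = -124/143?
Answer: 868/13 ≈ 66.769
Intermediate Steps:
x = -77 (x = 11*(-7) = -77)
C = -124/143 (C = -124*1/143 = -124/143 ≈ -0.86713)
C*x = -124/143*(-77) = 868/13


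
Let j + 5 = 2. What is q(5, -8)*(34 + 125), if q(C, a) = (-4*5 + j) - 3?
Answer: -4134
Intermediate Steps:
j = -3 (j = -5 + 2 = -3)
q(C, a) = -26 (q(C, a) = (-4*5 - 3) - 3 = (-20 - 3) - 3 = -23 - 3 = -26)
q(5, -8)*(34 + 125) = -26*(34 + 125) = -26*159 = -4134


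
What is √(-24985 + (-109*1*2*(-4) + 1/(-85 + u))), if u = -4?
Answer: I*√190999162/89 ≈ 155.28*I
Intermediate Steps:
√(-24985 + (-109*1*2*(-4) + 1/(-85 + u))) = √(-24985 + (-109*1*2*(-4) + 1/(-85 - 4))) = √(-24985 + (-218*(-4) + 1/(-89))) = √(-24985 + (-109*(-8) - 1/89)) = √(-24985 + (872 - 1/89)) = √(-24985 + 77607/89) = √(-2146058/89) = I*√190999162/89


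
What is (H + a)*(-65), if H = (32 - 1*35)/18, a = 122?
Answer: -47515/6 ≈ -7919.2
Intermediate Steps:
H = -⅙ (H = (32 - 35)*(1/18) = -3*1/18 = -⅙ ≈ -0.16667)
(H + a)*(-65) = (-⅙ + 122)*(-65) = (731/6)*(-65) = -47515/6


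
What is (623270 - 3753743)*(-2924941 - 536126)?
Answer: 10834776794691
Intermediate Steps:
(623270 - 3753743)*(-2924941 - 536126) = -3130473*(-3461067) = 10834776794691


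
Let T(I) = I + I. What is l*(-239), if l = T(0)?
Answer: 0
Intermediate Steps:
T(I) = 2*I
l = 0 (l = 2*0 = 0)
l*(-239) = 0*(-239) = 0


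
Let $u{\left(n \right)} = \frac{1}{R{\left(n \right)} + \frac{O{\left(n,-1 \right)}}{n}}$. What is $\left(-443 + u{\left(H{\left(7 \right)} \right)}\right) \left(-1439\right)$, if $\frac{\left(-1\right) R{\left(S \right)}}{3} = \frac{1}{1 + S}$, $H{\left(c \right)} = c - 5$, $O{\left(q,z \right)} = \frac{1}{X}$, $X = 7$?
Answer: $\frac{8307347}{13} \approx 6.3903 \cdot 10^{5}$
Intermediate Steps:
$O{\left(q,z \right)} = \frac{1}{7}$
$H{\left(c \right)} = -5 + c$ ($H{\left(c \right)} = c - 5 = -5 + c$)
$R{\left(S \right)} = - \frac{3}{1 + S}$
$u{\left(n \right)} = \frac{1}{- \frac{3}{1 + n} + \frac{1}{7 n}}$
$\left(-443 + u{\left(H{\left(7 \right)} \right)}\right) \left(-1439\right) = \left(-443 + \frac{7 \left(-5 + 7\right) \left(1 + \left(-5 + 7\right)\right)}{1 - 20 \left(-5 + 7\right)}\right) \left(-1439\right) = \left(-443 + 7 \cdot 2 \frac{1}{1 - 40} \left(1 + 2\right)\right) \left(-1439\right) = \left(-443 + 7 \cdot 2 \frac{1}{1 - 40} \cdot 3\right) \left(-1439\right) = \left(-443 + 7 \cdot 2 \frac{1}{-39} \cdot 3\right) \left(-1439\right) = \left(-443 + 7 \cdot 2 \left(- \frac{1}{39}\right) 3\right) \left(-1439\right) = \left(-443 - \frac{14}{13}\right) \left(-1439\right) = \left(- \frac{5773}{13}\right) \left(-1439\right) = \frac{8307347}{13}$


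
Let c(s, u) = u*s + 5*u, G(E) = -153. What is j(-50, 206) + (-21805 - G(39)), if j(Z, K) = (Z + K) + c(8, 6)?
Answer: -21418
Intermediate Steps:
c(s, u) = 5*u + s*u (c(s, u) = s*u + 5*u = 5*u + s*u)
j(Z, K) = 78 + K + Z (j(Z, K) = (Z + K) + 6*(5 + 8) = (K + Z) + 6*13 = (K + Z) + 78 = 78 + K + Z)
j(-50, 206) + (-21805 - G(39)) = (78 + 206 - 50) + (-21805 - 1*(-153)) = 234 + (-21805 + 153) = 234 - 21652 = -21418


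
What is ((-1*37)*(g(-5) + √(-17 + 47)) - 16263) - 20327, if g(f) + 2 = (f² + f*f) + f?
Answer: -38181 - 37*√30 ≈ -38384.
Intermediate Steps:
g(f) = -2 + f + 2*f² (g(f) = -2 + ((f² + f*f) + f) = -2 + ((f² + f²) + f) = -2 + (2*f² + f) = -2 + (f + 2*f²) = -2 + f + 2*f²)
((-1*37)*(g(-5) + √(-17 + 47)) - 16263) - 20327 = ((-1*37)*((-2 - 5 + 2*(-5)²) + √(-17 + 47)) - 16263) - 20327 = (-37*((-2 - 5 + 2*25) + √30) - 16263) - 20327 = (-37*((-2 - 5 + 50) + √30) - 16263) - 20327 = (-37*(43 + √30) - 16263) - 20327 = ((-1591 - 37*√30) - 16263) - 20327 = (-17854 - 37*√30) - 20327 = -38181 - 37*√30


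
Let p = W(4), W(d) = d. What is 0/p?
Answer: 0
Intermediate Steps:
p = 4
0/p = 0/4 = (¼)*0 = 0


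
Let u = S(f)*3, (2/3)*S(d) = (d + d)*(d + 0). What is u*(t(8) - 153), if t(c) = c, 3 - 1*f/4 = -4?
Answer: -1023120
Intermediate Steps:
f = 28 (f = 12 - 4*(-4) = 12 + 16 = 28)
S(d) = 3*d² (S(d) = 3*((d + d)*(d + 0))/2 = 3*((2*d)*d)/2 = 3*(2*d²)/2 = 3*d²)
u = 7056 (u = (3*28²)*3 = (3*784)*3 = 2352*3 = 7056)
u*(t(8) - 153) = 7056*(8 - 153) = 7056*(-145) = -1023120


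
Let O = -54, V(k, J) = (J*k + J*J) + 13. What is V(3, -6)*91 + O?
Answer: 2767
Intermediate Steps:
V(k, J) = 13 + J**2 + J*k (V(k, J) = (J*k + J**2) + 13 = (J**2 + J*k) + 13 = 13 + J**2 + J*k)
V(3, -6)*91 + O = (13 + (-6)**2 - 6*3)*91 - 54 = (13 + 36 - 18)*91 - 54 = 31*91 - 54 = 2821 - 54 = 2767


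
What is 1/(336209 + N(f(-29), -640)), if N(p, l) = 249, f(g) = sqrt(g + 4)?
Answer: 1/336458 ≈ 2.9721e-6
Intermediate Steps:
f(g) = sqrt(4 + g)
1/(336209 + N(f(-29), -640)) = 1/(336209 + 249) = 1/336458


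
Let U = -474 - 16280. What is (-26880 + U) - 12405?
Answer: -56039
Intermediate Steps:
U = -16754
(-26880 + U) - 12405 = (-26880 - 16754) - 12405 = -43634 - 12405 = -56039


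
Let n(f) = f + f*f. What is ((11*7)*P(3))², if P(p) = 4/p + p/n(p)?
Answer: 2140369/144 ≈ 14864.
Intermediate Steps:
n(f) = f + f²
P(p) = 1/(1 + p) + 4/p (P(p) = 4/p + p/((p*(1 + p))) = 4/p + p*(1/(p*(1 + p))) = 4/p + 1/(1 + p) = 1/(1 + p) + 4/p)
((11*7)*P(3))² = ((11*7)*((4 + 5*3)/(3*(1 + 3))))² = (77*((⅓)*(4 + 15)/4))² = (77*((⅓)*(¼)*19))² = (77*(19/12))² = (1463/12)² = 2140369/144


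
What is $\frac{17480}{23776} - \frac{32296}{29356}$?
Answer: $- \frac{7960213}{21811508} \approx -0.36495$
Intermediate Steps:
$\frac{17480}{23776} - \frac{32296}{29356} = 17480 \cdot \frac{1}{23776} - \frac{8074}{7339} = \frac{2185}{2972} - \frac{8074}{7339} = - \frac{7960213}{21811508}$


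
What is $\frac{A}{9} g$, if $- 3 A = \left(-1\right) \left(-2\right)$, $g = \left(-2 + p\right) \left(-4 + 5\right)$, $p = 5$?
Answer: $- \frac{2}{9} \approx -0.22222$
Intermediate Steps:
$g = 3$ ($g = \left(-2 + 5\right) \left(-4 + 5\right) = 3 \cdot 1 = 3$)
$A = - \frac{2}{3}$ ($A = - \frac{\left(-1\right) \left(-2\right)}{3} = \left(- \frac{1}{3}\right) 2 = - \frac{2}{3} \approx -0.66667$)
$\frac{A}{9} g = \frac{1}{9} \left(- \frac{2}{3}\right) 3 = \left(- \frac{2}{27}\right) 3 = - \frac{2}{9}$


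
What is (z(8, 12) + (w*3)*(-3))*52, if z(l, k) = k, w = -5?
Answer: 2964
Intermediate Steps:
(z(8, 12) + (w*3)*(-3))*52 = (12 - 5*3*(-3))*52 = (12 - 15*(-3))*52 = (12 + 45)*52 = 57*52 = 2964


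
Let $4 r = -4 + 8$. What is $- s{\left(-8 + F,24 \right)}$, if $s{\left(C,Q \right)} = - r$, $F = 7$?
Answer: $1$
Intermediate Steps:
$r = 1$ ($r = \frac{-4 + 8}{4} = \frac{1}{4} \cdot 4 = 1$)
$s{\left(C,Q \right)} = -1$ ($s{\left(C,Q \right)} = \left(-1\right) 1 = -1$)
$- s{\left(-8 + F,24 \right)} = \left(-1\right) \left(-1\right) = 1$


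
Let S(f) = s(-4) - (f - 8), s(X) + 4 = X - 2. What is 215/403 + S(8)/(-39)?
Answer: 955/1209 ≈ 0.78991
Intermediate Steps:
s(X) = -6 + X (s(X) = -4 + (X - 2) = -4 + (-2 + X) = -6 + X)
S(f) = -2 - f (S(f) = (-6 - 4) - (f - 8) = -10 - (-8 + f) = -10 + (8 - f) = -2 - f)
215/403 + S(8)/(-39) = 215/403 + (-2 - 1*8)/(-39) = 215*(1/403) + (-2 - 8)*(-1/39) = 215/403 - 10*(-1/39) = 215/403 + 10/39 = 955/1209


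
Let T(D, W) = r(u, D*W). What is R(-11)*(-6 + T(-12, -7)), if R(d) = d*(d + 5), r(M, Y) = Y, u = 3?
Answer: 5148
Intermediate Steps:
T(D, W) = D*W
R(d) = d*(5 + d)
R(-11)*(-6 + T(-12, -7)) = (-11*(5 - 11))*(-6 - 12*(-7)) = (-11*(-6))*(-6 + 84) = 66*78 = 5148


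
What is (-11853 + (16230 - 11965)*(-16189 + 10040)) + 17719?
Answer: -26219619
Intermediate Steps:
(-11853 + (16230 - 11965)*(-16189 + 10040)) + 17719 = (-11853 + 4265*(-6149)) + 17719 = (-11853 - 26225485) + 17719 = -26237338 + 17719 = -26219619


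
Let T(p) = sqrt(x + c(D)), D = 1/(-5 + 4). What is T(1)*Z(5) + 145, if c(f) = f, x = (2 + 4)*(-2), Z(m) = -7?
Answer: 145 - 7*I*sqrt(13) ≈ 145.0 - 25.239*I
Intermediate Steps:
D = -1 (D = 1/(-1) = -1)
x = -12 (x = 6*(-2) = -12)
T(p) = I*sqrt(13) (T(p) = sqrt(-12 - 1) = sqrt(-13) = I*sqrt(13))
T(1)*Z(5) + 145 = (I*sqrt(13))*(-7) + 145 = -7*I*sqrt(13) + 145 = 145 - 7*I*sqrt(13)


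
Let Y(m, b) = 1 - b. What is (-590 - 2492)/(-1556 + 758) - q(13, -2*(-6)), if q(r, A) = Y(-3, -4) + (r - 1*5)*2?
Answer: -6838/399 ≈ -17.138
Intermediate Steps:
q(r, A) = -5 + 2*r (q(r, A) = (1 - 1*(-4)) + (r - 1*5)*2 = (1 + 4) + (r - 5)*2 = 5 + (-5 + r)*2 = 5 + (-10 + 2*r) = -5 + 2*r)
(-590 - 2492)/(-1556 + 758) - q(13, -2*(-6)) = (-590 - 2492)/(-1556 + 758) - (-5 + 2*13) = -3082/(-798) - (-5 + 26) = -3082*(-1/798) - 1*21 = 1541/399 - 21 = -6838/399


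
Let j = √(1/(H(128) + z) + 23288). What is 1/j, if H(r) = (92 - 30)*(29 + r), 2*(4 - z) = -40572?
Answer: 6*√583131893442/699198913 ≈ 0.0065529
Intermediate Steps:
z = 20290 (z = 4 - ½*(-40572) = 4 + 20286 = 20290)
H(r) = 1798 + 62*r (H(r) = 62*(29 + r) = 1798 + 62*r)
j = √583131893442/5004 (j = √(1/((1798 + 62*128) + 20290) + 23288) = √(1/((1798 + 7936) + 20290) + 23288) = √(1/(9734 + 20290) + 23288) = √(1/30024 + 23288) = √(699198913/30024) = √583131893442/5004 ≈ 152.60)
1/j = 1/(√583131893442/5004) = 6*√583131893442/699198913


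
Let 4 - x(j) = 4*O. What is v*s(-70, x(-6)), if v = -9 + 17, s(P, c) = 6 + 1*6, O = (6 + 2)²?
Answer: 96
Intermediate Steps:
O = 64 (O = 8² = 64)
x(j) = -252 (x(j) = 4 - 4*64 = 4 - 1*256 = 4 - 256 = -252)
s(P, c) = 12 (s(P, c) = 6 + 6 = 12)
v = 8
v*s(-70, x(-6)) = 8*12 = 96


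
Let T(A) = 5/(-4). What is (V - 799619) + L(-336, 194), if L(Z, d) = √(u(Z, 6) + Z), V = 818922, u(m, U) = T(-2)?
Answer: 19303 + I*√1349/2 ≈ 19303.0 + 18.364*I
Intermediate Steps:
T(A) = -5/4 (T(A) = 5*(-¼) = -5/4)
u(m, U) = -5/4
L(Z, d) = √(-5/4 + Z)
(V - 799619) + L(-336, 194) = (818922 - 799619) + √(-5 + 4*(-336))/2 = 19303 + √(-5 - 1344)/2 = 19303 + √(-1349)/2 = 19303 + (I*√1349)/2 = 19303 + I*√1349/2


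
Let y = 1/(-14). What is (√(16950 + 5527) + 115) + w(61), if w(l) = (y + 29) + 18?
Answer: 2267/14 + 13*√133 ≈ 311.85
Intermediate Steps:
y = -1/14 ≈ -0.071429
w(l) = 657/14 (w(l) = (-1/14 + 29) + 18 = 405/14 + 18 = 657/14)
(√(16950 + 5527) + 115) + w(61) = (√(16950 + 5527) + 115) + 657/14 = (√22477 + 115) + 657/14 = (13*√133 + 115) + 657/14 = (115 + 13*√133) + 657/14 = 2267/14 + 13*√133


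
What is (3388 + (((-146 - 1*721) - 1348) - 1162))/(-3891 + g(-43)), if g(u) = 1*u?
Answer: -11/3934 ≈ -0.0027961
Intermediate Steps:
g(u) = u
(3388 + (((-146 - 1*721) - 1348) - 1162))/(-3891 + g(-43)) = (3388 + (((-146 - 1*721) - 1348) - 1162))/(-3891 - 43) = (3388 + (((-146 - 721) - 1348) - 1162))/(-3934) = (3388 + ((-867 - 1348) - 1162))*(-1/3934) = (3388 + (-2215 - 1162))*(-1/3934) = (3388 - 3377)*(-1/3934) = 11*(-1/3934) = -11/3934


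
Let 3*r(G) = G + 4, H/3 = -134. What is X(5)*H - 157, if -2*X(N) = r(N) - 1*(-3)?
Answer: 1049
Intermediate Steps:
H = -402 (H = 3*(-134) = -402)
r(G) = 4/3 + G/3 (r(G) = (G + 4)/3 = (4 + G)/3 = 4/3 + G/3)
X(N) = -13/6 - N/6 (X(N) = -((4/3 + N/3) - 1*(-3))/2 = -((4/3 + N/3) + 3)/2 = -(13/3 + N/3)/2 = -13/6 - N/6)
X(5)*H - 157 = (-13/6 - ⅙*5)*(-402) - 157 = (-13/6 - ⅚)*(-402) - 157 = -3*(-402) - 157 = 1206 - 157 = 1049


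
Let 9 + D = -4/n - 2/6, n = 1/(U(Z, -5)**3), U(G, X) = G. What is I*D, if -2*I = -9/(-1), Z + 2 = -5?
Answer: -6132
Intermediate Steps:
Z = -7 (Z = -2 - 5 = -7)
n = -1/343 (n = 1/((-7)**3) = 1/(-343) = -1/343 ≈ -0.0029155)
I = -9/2 (I = -(-9)/(2*(-1)) = -(-9)*(-1)/2 = -1/2*9 = -9/2 ≈ -4.5000)
D = 4088/3 (D = -9 + (-4/(-1/343) - 2/6) = -9 + (-4*(-343) - 2*1/6) = -9 + (1372 - 1/3) = -9 + 4115/3 = 4088/3 ≈ 1362.7)
I*D = -9/2*4088/3 = -6132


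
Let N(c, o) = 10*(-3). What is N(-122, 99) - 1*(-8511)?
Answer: 8481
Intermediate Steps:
N(c, o) = -30
N(-122, 99) - 1*(-8511) = -30 - 1*(-8511) = -30 + 8511 = 8481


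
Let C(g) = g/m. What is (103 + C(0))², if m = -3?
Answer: 10609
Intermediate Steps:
C(g) = -g/3 (C(g) = g/(-3) = g*(-⅓) = -g/3)
(103 + C(0))² = (103 - ⅓*0)² = (103 + 0)² = 103² = 10609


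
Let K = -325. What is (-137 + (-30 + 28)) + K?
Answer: -464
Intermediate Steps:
(-137 + (-30 + 28)) + K = (-137 + (-30 + 28)) - 325 = (-137 - 2) - 325 = -139 - 325 = -464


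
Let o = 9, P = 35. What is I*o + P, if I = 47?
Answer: 458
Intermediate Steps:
I*o + P = 47*9 + 35 = 423 + 35 = 458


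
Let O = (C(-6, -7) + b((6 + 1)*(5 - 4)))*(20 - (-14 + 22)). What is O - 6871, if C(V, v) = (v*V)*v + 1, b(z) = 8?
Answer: -10291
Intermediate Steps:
C(V, v) = 1 + V*v² (C(V, v) = (V*v)*v + 1 = V*v² + 1 = 1 + V*v²)
O = -3420 (O = ((1 - 6*(-7)²) + 8)*(20 - (-14 + 22)) = ((1 - 6*49) + 8)*(20 - 1*8) = ((1 - 294) + 8)*(20 - 8) = (-293 + 8)*12 = -285*12 = -3420)
O - 6871 = -3420 - 6871 = -10291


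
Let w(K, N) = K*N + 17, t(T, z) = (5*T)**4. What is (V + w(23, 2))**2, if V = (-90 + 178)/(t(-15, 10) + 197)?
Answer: 993382857013567969/250285404208921 ≈ 3969.0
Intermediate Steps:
t(T, z) = 625*T**4
w(K, N) = 17 + K*N
V = 44/15820411 (V = (-90 + 178)/(625*(-15)**4 + 197) = 88/(625*50625 + 197) = 88/(31640625 + 197) = 88/31640822 = 88*(1/31640822) = 44/15820411 ≈ 2.7812e-6)
(V + w(23, 2))**2 = (44/15820411 + (17 + 23*2))**2 = (44/15820411 + (17 + 46))**2 = (44/15820411 + 63)**2 = (996685937/15820411)**2 = 993382857013567969/250285404208921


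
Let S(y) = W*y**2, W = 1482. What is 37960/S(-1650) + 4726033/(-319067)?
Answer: -1929992500486/130298986125 ≈ -14.812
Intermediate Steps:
S(y) = 1482*y**2
37960/S(-1650) + 4726033/(-319067) = 37960/((1482*(-1650)**2)) + 4726033/(-319067) = 37960/((1482*2722500)) + 4726033*(-1/319067) = 37960/4034745000 - 4726033/319067 = 37960*(1/4034745000) - 4726033/319067 = 73/7759125 - 4726033/319067 = -1929992500486/130298986125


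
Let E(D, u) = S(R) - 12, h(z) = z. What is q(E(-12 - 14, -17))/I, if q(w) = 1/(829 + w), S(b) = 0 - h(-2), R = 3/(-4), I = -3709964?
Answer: -1/3038460516 ≈ -3.2911e-10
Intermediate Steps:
R = -¾ (R = 3*(-¼) = -¾ ≈ -0.75000)
S(b) = 2 (S(b) = 0 - 1*(-2) = 0 + 2 = 2)
E(D, u) = -10 (E(D, u) = 2 - 12 = -10)
q(E(-12 - 14, -17))/I = 1/((829 - 10)*(-3709964)) = -1/3709964/819 = (1/819)*(-1/3709964) = -1/3038460516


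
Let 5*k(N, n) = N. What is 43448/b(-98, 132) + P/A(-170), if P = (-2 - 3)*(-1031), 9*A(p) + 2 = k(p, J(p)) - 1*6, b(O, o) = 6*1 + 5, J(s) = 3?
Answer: 438157/154 ≈ 2845.2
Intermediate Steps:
k(N, n) = N/5
b(O, o) = 11 (b(O, o) = 6 + 5 = 11)
A(p) = -8/9 + p/45 (A(p) = -2/9 + (p/5 - 1*6)/9 = -2/9 + (p/5 - 6)/9 = -2/9 + (-6 + p/5)/9 = -2/9 + (-⅔ + p/45) = -8/9 + p/45)
P = 5155 (P = -5*(-1031) = 5155)
43448/b(-98, 132) + P/A(-170) = 43448/11 + 5155/(-8/9 + (1/45)*(-170)) = 43448*(1/11) + 5155/(-8/9 - 34/9) = 43448/11 + 5155/(-14/3) = 43448/11 + 5155*(-3/14) = 43448/11 - 15465/14 = 438157/154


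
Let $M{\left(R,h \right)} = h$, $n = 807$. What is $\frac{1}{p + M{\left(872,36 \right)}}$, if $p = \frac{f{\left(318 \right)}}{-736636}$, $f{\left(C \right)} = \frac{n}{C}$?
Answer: $\frac{78083416}{2811002707} \approx 0.027778$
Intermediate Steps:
$f{\left(C \right)} = \frac{807}{C}$
$p = - \frac{269}{78083416}$ ($p = \frac{807 \cdot \frac{1}{318}}{-736636} = 807 \cdot \frac{1}{318} \left(- \frac{1}{736636}\right) = \frac{269}{106} \left(- \frac{1}{736636}\right) = - \frac{269}{78083416} \approx -3.445 \cdot 10^{-6}$)
$\frac{1}{p + M{\left(872,36 \right)}} = \frac{1}{- \frac{269}{78083416} + 36} = \frac{1}{\frac{2811002707}{78083416}} = \frac{78083416}{2811002707}$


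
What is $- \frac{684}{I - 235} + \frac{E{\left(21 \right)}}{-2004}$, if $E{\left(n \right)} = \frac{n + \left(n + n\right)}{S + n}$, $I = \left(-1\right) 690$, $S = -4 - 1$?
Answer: $\frac{7291167}{9886400} \approx 0.73749$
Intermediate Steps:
$S = -5$ ($S = -4 - 1 = -5$)
$I = -690$
$E{\left(n \right)} = \frac{3 n}{-5 + n}$ ($E{\left(n \right)} = \frac{n + \left(n + n\right)}{-5 + n} = \frac{n + 2 n}{-5 + n} = \frac{3 n}{-5 + n}$)
$- \frac{684}{I - 235} + \frac{E{\left(21 \right)}}{-2004} = - \frac{684}{-690 - 235} + \frac{3 \cdot 21 \frac{1}{-5 + 21}}{-2004} = - \frac{684}{-925} + 3 \cdot 21 \cdot \frac{1}{16} \left(- \frac{1}{2004}\right) = \left(-684\right) \left(- \frac{1}{925}\right) + 3 \cdot 21 \cdot \frac{1}{16} \left(- \frac{1}{2004}\right) = \frac{684}{925} + \frac{63}{16} \left(- \frac{1}{2004}\right) = \frac{684}{925} - \frac{21}{10688} = \frac{7291167}{9886400}$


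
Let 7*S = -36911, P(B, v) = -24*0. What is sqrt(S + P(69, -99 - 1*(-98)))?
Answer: I*sqrt(5273) ≈ 72.615*I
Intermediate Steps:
P(B, v) = 0
S = -5273 (S = (1/7)*(-36911) = -5273)
sqrt(S + P(69, -99 - 1*(-98))) = sqrt(-5273 + 0) = sqrt(-5273) = I*sqrt(5273)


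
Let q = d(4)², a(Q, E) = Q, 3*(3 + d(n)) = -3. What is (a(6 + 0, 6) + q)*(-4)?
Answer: -88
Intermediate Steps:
d(n) = -4 (d(n) = -3 + (⅓)*(-3) = -3 - 1 = -4)
q = 16 (q = (-4)² = 16)
(a(6 + 0, 6) + q)*(-4) = ((6 + 0) + 16)*(-4) = (6 + 16)*(-4) = 22*(-4) = -88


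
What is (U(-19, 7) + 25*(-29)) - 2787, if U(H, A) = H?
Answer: -3531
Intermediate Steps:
(U(-19, 7) + 25*(-29)) - 2787 = (-19 + 25*(-29)) - 2787 = (-19 - 725) - 2787 = -744 - 2787 = -3531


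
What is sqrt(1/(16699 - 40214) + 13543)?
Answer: 2*sqrt(1872168147165)/23515 ≈ 116.37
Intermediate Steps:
sqrt(1/(16699 - 40214) + 13543) = sqrt(1/(-23515) + 13543) = sqrt(-1/23515 + 13543) = sqrt(318463644/23515) = 2*sqrt(1872168147165)/23515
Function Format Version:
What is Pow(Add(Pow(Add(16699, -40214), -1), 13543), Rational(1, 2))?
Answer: Mul(Rational(2, 23515), Pow(1872168147165, Rational(1, 2))) ≈ 116.37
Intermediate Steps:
Pow(Add(Pow(Add(16699, -40214), -1), 13543), Rational(1, 2)) = Pow(Add(Pow(-23515, -1), 13543), Rational(1, 2)) = Pow(Add(Rational(-1, 23515), 13543), Rational(1, 2)) = Pow(Rational(318463644, 23515), Rational(1, 2)) = Mul(Rational(2, 23515), Pow(1872168147165, Rational(1, 2)))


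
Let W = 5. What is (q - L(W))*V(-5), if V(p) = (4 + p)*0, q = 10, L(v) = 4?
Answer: 0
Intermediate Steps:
V(p) = 0
(q - L(W))*V(-5) = (10 - 1*4)*0 = (10 - 4)*0 = 6*0 = 0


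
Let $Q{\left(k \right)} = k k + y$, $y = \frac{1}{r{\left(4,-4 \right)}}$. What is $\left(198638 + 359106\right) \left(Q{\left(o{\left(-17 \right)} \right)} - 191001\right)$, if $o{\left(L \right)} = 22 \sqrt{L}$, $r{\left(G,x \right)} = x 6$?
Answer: $- \frac{333356407846}{3} \approx -1.1112 \cdot 10^{11}$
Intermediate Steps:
$r{\left(G,x \right)} = 6 x$
$y = - \frac{1}{24}$ ($y = \frac{1}{6 \left(-4\right)} = \frac{1}{-24} = - \frac{1}{24} \approx -0.041667$)
$Q{\left(k \right)} = - \frac{1}{24} + k^{2}$ ($Q{\left(k \right)} = k k - \frac{1}{24} = k^{2} - \frac{1}{24} = - \frac{1}{24} + k^{2}$)
$\left(198638 + 359106\right) \left(Q{\left(o{\left(-17 \right)} \right)} - 191001\right) = \left(198638 + 359106\right) \left(\left(- \frac{1}{24} + \left(22 \sqrt{-17}\right)^{2}\right) - 191001\right) = 557744 \left(\left(- \frac{1}{24} + \left(22 i \sqrt{17}\right)^{2}\right) - 191001\right) = 557744 \left(\left(- \frac{1}{24} - 8228\right) - 191001\right) = 557744 \left(- \frac{197473}{24} - 191001\right) = 557744 \left(- \frac{4781497}{24}\right) = - \frac{333356407846}{3}$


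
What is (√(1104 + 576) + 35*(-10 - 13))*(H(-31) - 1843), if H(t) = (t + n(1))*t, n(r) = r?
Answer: 734965 - 3652*√105 ≈ 6.9754e+5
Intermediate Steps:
H(t) = t*(1 + t) (H(t) = (t + 1)*t = (1 + t)*t = t*(1 + t))
(√(1104 + 576) + 35*(-10 - 13))*(H(-31) - 1843) = (√(1104 + 576) + 35*(-10 - 13))*(-31*(1 - 31) - 1843) = (√1680 + 35*(-23))*(-31*(-30) - 1843) = (4*√105 - 805)*(930 - 1843) = (-805 + 4*√105)*(-913) = 734965 - 3652*√105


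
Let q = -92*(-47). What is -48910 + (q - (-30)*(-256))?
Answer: -52266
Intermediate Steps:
q = 4324
-48910 + (q - (-30)*(-256)) = -48910 + (4324 - (-30)*(-256)) = -48910 + (4324 - 1*7680) = -48910 + (4324 - 7680) = -48910 - 3356 = -52266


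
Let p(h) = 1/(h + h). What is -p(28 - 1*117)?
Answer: 1/178 ≈ 0.0056180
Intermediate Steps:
p(h) = 1/(2*h)
-p(28 - 1*117) = -1/(2*(28 - 1*117)) = -1/(2*(28 - 117)) = -1/(2*(-89)) = -(-1)/(2*89) = -1*(-1/178) = 1/178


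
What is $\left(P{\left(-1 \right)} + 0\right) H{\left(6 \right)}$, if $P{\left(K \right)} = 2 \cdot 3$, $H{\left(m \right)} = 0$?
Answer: $0$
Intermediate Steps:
$P{\left(K \right)} = 6$
$\left(P{\left(-1 \right)} + 0\right) H{\left(6 \right)} = \left(6 + 0\right) 0 = 6 \cdot 0 = 0$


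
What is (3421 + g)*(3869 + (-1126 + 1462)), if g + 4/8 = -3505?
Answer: -710645/2 ≈ -3.5532e+5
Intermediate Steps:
g = -7011/2 (g = -1/2 - 3505 = -7011/2 ≈ -3505.5)
(3421 + g)*(3869 + (-1126 + 1462)) = (3421 - 7011/2)*(3869 + (-1126 + 1462)) = -169*(3869 + 336)/2 = -169/2*4205 = -710645/2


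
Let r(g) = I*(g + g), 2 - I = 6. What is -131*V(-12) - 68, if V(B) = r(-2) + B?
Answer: -592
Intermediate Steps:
I = -4 (I = 2 - 1*6 = 2 - 6 = -4)
r(g) = -8*g (r(g) = -4*(g + g) = -8*g)
V(B) = 16 + B (V(B) = -8*(-2) + B = 16 + B)
-131*V(-12) - 68 = -131*(16 - 12) - 68 = -131*4 - 68 = -524 - 68 = -592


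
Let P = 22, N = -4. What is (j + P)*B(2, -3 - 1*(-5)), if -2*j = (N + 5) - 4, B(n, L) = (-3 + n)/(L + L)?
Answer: -47/8 ≈ -5.8750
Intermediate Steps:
B(n, L) = (-3 + n)/(2*L) (B(n, L) = (-3 + n)/((2*L)) = (-3 + n)*(1/(2*L)) = (-3 + n)/(2*L))
j = 3/2 (j = -((-4 + 5) - 4)/2 = -(1 - 4)/2 = -1/2*(-3) = 3/2 ≈ 1.5000)
(j + P)*B(2, -3 - 1*(-5)) = (3/2 + 22)*((-3 + 2)/(2*(-3 - 1*(-5)))) = 47*((1/2)*(-1)/(-3 + 5))/2 = 47*((1/2)*(-1)/2)/2 = 47*((1/2)*(1/2)*(-1))/2 = (47/2)*(-1/4) = -47/8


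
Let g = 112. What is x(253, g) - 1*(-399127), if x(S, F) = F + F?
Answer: 399351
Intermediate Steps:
x(S, F) = 2*F
x(253, g) - 1*(-399127) = 2*112 - 1*(-399127) = 224 + 399127 = 399351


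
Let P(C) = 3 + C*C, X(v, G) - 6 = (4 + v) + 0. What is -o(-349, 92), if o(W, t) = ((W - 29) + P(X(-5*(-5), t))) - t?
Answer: -758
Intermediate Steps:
X(v, G) = 10 + v (X(v, G) = 6 + ((4 + v) + 0) = 6 + (4 + v) = 10 + v)
P(C) = 3 + C²
o(W, t) = 1199 + W - t (o(W, t) = ((W - 29) + (3 + (10 - 5*(-5))²)) - t = ((-29 + W) + (3 + (10 + 25)²)) - t = ((-29 + W) + (3 + 35²)) - t = ((-29 + W) + (3 + 1225)) - t = ((-29 + W) + 1228) - t = (1199 + W) - t = 1199 + W - t)
-o(-349, 92) = -(1199 - 349 - 1*92) = -(1199 - 349 - 92) = -1*758 = -758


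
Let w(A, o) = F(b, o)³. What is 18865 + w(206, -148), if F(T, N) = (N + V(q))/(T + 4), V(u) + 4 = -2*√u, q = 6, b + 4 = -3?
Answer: 4032107/27 + 5136*√6 ≈ 1.6192e+5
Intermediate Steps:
b = -7 (b = -4 - 3 = -7)
V(u) = -4 - 2*√u
F(T, N) = (-4 + N - 2*√6)/(4 + T) (F(T, N) = (N + (-4 - 2*√6))/(T + 4) = (-4 + N - 2*√6)/(4 + T))
w(A, o) = (4/3 - o/3 + 2*√6/3)³ (w(A, o) = ((-4 + o - 2*√6)/(4 - 7))³ = ((-4 + o - 2*√6)/(-3))³ = (-(-4 + o - 2*√6)/3)³ = (4/3 - o/3 + 2*√6/3)³)
18865 + w(206, -148) = 18865 + (4 - 1*(-148) + 2*√6)³/27 = 18865 + (4 + 148 + 2*√6)³/27 = 18865 + (152 + 2*√6)³/27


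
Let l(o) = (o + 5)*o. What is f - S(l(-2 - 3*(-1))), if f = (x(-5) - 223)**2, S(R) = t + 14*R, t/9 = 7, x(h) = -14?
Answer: 56022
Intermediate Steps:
l(o) = o*(5 + o) (l(o) = (5 + o)*o = o*(5 + o))
t = 63 (t = 9*7 = 63)
S(R) = 63 + 14*R
f = 56169 (f = (-14 - 223)**2 = (-237)**2 = 56169)
f - S(l(-2 - 3*(-1))) = 56169 - (63 + 14*((-2 - 3*(-1))*(5 + (-2 - 3*(-1))))) = 56169 - (63 + 14*((-2 + 3)*(5 + (-2 + 3)))) = 56169 - (63 + 14*(1*(5 + 1))) = 56169 - (63 + 14*(1*6)) = 56169 - (63 + 14*6) = 56169 - (63 + 84) = 56169 - 1*147 = 56169 - 147 = 56022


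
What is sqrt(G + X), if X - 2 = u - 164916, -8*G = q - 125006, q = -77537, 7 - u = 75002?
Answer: I*sqrt(3433458)/4 ≈ 463.24*I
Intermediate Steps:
u = -74995 (u = 7 - 1*75002 = 7 - 75002 = -74995)
G = 202543/8 (G = -(-77537 - 125006)/8 = -1/8*(-202543) = 202543/8 ≈ 25318.)
X = -239909 (X = 2 + (-74995 - 164916) = 2 - 239911 = -239909)
sqrt(G + X) = sqrt(202543/8 - 239909) = sqrt(-1716729/8) = I*sqrt(3433458)/4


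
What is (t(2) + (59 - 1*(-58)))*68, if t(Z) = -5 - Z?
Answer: 7480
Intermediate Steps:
(t(2) + (59 - 1*(-58)))*68 = ((-5 - 1*2) + (59 - 1*(-58)))*68 = ((-5 - 2) + (59 + 58))*68 = (-7 + 117)*68 = 110*68 = 7480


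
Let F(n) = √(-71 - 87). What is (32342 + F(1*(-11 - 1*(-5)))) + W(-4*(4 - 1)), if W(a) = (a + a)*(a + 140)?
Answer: 29270 + I*√158 ≈ 29270.0 + 12.57*I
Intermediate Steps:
F(n) = I*√158 (F(n) = √(-158) = I*√158)
W(a) = 2*a*(140 + a) (W(a) = (2*a)*(140 + a) = 2*a*(140 + a))
(32342 + F(1*(-11 - 1*(-5)))) + W(-4*(4 - 1)) = (32342 + I*√158) + 2*(-4*(4 - 1))*(140 - 4*(4 - 1)) = (32342 + I*√158) + 2*(-4*3)*(140 - 4*3) = (32342 + I*√158) + 2*(-12)*(140 - 12) = (32342 + I*√158) + 2*(-12)*128 = (32342 + I*√158) - 3072 = 29270 + I*√158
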